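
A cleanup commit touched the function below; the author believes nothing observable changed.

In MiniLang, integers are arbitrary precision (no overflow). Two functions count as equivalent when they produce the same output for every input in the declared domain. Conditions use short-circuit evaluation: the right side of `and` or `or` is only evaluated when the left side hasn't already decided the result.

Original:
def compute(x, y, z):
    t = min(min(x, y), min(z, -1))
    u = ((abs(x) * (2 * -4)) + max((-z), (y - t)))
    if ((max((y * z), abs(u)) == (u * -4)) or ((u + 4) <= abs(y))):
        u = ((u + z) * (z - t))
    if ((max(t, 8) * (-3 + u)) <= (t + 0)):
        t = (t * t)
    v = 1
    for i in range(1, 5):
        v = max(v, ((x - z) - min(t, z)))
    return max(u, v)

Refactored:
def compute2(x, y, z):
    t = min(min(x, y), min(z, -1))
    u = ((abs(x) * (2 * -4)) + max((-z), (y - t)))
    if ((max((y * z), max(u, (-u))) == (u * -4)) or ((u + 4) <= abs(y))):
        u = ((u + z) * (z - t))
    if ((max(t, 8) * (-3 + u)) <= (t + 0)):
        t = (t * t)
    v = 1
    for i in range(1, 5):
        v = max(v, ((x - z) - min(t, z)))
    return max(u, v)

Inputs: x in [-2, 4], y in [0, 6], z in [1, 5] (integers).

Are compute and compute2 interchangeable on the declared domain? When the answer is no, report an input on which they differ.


Although min/max/abs usage differs, 245/245 inputs agree.
verdict: equivalent


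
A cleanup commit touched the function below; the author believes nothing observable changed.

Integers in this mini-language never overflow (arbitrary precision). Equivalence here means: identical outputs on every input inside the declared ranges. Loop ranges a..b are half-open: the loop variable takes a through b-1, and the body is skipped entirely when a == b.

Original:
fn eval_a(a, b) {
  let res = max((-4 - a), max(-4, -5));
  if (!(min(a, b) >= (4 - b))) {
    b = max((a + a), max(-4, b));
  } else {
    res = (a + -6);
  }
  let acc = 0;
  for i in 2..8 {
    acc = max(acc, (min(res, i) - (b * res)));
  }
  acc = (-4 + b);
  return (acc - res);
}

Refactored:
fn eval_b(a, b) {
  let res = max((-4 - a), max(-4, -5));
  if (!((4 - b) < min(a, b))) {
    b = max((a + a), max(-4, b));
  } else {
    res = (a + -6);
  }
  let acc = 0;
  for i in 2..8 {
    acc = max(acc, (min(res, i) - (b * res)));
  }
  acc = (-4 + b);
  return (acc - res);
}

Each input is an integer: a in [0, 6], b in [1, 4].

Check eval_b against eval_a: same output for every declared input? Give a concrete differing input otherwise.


Run the pair on a=0, b=4.
eval_a: res = -4; (!(min(a, b) >= (4 - b))) -> false; res = -6; acc = 0; [i=2]; acc = 18; [i=3]; acc = 18; [i=4]; acc = 18; [i=5]; acc = 18; [i=6]; acc = 18; [i=7]; acc = 18; acc = 0; return 6
eval_b: res = -4; (!((4 - b) < min(a, b))) -> true; b = 4; acc = 0; [i=2]; acc = 12; [i=3]; acc = 12; [i=4]; acc = 12; [i=5]; acc = 12; [i=6]; acc = 12; [i=7]; acc = 12; acc = 0; return 4
6 against 4: the behavior changed.
verdict: not equivalent; witness: a=0, b=4


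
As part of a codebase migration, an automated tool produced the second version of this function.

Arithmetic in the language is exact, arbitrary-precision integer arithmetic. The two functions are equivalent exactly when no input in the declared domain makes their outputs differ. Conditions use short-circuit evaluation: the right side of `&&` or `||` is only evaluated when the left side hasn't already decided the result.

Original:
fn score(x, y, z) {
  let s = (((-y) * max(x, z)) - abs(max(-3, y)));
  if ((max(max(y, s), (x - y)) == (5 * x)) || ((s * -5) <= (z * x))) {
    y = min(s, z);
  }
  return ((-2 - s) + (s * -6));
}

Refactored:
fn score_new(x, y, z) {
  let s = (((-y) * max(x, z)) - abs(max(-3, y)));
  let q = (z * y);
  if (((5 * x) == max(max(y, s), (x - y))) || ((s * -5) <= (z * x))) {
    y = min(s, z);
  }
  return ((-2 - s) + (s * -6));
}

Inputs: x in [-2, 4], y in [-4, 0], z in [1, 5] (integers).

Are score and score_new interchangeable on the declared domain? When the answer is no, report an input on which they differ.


The two versions differ — the changes include statement counts differ, and local variable names differ, and arithmetic usage differs.
Tracing x=3, y=-3, z=3: score: s := 6 | ((max(max(y, s), (x - y)) == (5 * x)) || ((s * -5) <= (z * x))): true | y := 3 | result -44 | score_new: s := 6 | q := -9 | (((5 * x) == max(max(y, s), (x - y))) || ((s * -5) <= (z * x))): true | y := 3 | result -44 — matching result -44.
Checked all 175 inputs in the declared domain: the outputs agree on every one.
verdict: equivalent


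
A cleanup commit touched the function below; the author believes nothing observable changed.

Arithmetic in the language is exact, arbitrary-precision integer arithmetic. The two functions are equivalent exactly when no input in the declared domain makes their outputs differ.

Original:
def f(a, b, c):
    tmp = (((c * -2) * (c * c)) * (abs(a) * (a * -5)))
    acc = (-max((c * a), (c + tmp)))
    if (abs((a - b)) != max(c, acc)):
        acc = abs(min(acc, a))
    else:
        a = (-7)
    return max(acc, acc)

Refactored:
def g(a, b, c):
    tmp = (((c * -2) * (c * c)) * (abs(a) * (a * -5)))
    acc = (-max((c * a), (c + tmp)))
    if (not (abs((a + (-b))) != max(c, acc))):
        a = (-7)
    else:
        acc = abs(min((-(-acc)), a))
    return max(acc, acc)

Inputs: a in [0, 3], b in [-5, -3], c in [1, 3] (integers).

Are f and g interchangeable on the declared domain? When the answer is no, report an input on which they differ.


Comparing the listings, the differences include: arithmetic usage differs; and boolean connective usage differs.
Tracing a=1, b=-3, c=1: f: tmp := 10 | acc := -11 | (abs((a - b)) != max(c, acc)): true | acc := 11 | result 11 | g: tmp := 10 | acc := -11 | (not (abs((a + (-b))) != max(c, acc))): false | acc := 11 | result 11 — matching result 11.
Sweeping the whole domain (36 inputs) finds no disagreement.
verdict: equivalent


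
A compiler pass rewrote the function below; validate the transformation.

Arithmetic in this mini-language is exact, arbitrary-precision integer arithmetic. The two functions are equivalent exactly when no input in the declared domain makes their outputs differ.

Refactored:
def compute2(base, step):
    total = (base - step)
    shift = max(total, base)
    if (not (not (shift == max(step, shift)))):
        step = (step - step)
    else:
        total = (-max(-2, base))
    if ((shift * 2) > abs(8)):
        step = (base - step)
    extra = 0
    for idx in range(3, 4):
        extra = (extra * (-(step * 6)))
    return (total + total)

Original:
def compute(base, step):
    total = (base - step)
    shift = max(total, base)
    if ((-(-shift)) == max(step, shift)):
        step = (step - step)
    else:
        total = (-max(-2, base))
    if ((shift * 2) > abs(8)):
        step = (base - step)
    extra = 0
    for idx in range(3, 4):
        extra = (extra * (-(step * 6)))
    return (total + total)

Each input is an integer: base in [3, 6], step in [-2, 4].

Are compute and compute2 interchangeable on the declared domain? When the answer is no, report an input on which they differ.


This is a faithful refactor — boolean connective usage differs, but the computed results match everywhere.
Tracing base=3, step=3: compute: total = 0; shift = 3; ((-(-shift)) == max(step, shift)) -> true; step = 0; ((shift * 2) > abs(8)) -> false; extra = 0; [idx=3]; extra = 0; return 0 | compute2: total = 0; shift = 3; (not (not (shift == max(step, shift)))) -> true; step = 0; ((shift * 2) > abs(8)) -> false; extra = 0; [idx=3]; extra = 0; return 0 — matching result 0.
Every one of the 28 inputs gives matching results.
verdict: equivalent


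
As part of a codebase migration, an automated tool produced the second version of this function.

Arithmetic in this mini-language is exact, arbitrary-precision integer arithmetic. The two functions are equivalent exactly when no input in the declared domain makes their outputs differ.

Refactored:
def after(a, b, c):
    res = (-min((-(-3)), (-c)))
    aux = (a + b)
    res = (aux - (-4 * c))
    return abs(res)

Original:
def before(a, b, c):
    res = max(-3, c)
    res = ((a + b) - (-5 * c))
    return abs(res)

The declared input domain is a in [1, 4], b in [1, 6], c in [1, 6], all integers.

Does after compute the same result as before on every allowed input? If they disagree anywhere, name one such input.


Evaluate both at a=1, b=1, c=1.
before: res becomes 1; next res becomes 7; next final value 7
after: res becomes 1; next aux becomes 2; next res becomes 6; next final value 6
7 against 6: the behavior changed.
verdict: not equivalent; witness: a=1, b=1, c=1


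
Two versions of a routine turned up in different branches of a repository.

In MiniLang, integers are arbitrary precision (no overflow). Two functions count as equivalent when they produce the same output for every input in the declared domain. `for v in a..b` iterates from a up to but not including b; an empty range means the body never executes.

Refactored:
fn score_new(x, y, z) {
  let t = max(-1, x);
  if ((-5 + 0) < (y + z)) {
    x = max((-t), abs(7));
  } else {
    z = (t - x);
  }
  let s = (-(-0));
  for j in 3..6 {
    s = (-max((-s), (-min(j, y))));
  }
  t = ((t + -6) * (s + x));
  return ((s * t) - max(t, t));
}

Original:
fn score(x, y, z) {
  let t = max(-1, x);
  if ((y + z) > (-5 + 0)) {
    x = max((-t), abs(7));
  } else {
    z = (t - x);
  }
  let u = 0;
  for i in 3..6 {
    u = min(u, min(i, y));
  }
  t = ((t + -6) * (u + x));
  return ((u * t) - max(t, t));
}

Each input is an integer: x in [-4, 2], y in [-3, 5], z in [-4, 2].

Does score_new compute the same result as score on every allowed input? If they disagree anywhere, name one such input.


Behavior is preserved: although comparison usage differs, min/max/abs usage differs, local variable names differ, the outputs never diverge.
Spot check at x=-1, y=-2, z=0 — score: t = -1; ((y + z) > (-5 + 0)) -> true; x = 7; u = 0; [i=3]; u = -2; [i=4]; u = -2; [i=5]; u = -2; t = -35; return 105. score_new: t = -1; ((-5 + 0) < (y + z)) -> true; x = 7; s = 0; [j=3]; s = -2; [j=4]; s = -2; [j=5]; s = -2; t = -35; return 105. Both give 105.
Sweeping the whole domain (441 inputs) finds no disagreement.
verdict: equivalent


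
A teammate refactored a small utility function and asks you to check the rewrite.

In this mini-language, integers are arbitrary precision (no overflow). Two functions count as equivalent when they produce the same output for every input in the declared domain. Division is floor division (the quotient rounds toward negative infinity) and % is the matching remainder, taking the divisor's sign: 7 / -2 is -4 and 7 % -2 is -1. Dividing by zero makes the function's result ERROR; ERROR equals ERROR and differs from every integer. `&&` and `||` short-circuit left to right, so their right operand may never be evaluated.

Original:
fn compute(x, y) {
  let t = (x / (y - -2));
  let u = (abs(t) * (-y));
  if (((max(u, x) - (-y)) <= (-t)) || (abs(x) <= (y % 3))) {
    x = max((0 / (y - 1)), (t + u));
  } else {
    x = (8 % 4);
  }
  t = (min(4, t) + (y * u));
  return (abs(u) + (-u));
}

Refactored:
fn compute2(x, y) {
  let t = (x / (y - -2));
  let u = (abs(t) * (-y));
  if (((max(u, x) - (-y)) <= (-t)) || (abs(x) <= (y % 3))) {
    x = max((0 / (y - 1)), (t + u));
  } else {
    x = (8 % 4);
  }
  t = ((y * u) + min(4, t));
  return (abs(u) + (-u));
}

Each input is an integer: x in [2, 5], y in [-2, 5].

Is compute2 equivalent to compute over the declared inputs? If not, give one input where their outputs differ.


This is a faithful refactor — same computation, different form, but the computed results match everywhere.
Spot check at x=3, y=0 — compute: t becomes 1; next u becomes 0; next (((max(u, x) - (-y)) <= (-t)) || (abs(x) <= (y % 3))) evaluates to false; next x becomes 0; next t becomes 1; next final value 0. compute2: t becomes 1; next u becomes 0; next (((max(u, x) - (-y)) <= (-t)) || (abs(x) <= (y % 3))) evaluates to false; next x becomes 0; next t becomes 1; next final value 0. Both give 0.
Every one of the 32 inputs gives matching results.
verdict: equivalent


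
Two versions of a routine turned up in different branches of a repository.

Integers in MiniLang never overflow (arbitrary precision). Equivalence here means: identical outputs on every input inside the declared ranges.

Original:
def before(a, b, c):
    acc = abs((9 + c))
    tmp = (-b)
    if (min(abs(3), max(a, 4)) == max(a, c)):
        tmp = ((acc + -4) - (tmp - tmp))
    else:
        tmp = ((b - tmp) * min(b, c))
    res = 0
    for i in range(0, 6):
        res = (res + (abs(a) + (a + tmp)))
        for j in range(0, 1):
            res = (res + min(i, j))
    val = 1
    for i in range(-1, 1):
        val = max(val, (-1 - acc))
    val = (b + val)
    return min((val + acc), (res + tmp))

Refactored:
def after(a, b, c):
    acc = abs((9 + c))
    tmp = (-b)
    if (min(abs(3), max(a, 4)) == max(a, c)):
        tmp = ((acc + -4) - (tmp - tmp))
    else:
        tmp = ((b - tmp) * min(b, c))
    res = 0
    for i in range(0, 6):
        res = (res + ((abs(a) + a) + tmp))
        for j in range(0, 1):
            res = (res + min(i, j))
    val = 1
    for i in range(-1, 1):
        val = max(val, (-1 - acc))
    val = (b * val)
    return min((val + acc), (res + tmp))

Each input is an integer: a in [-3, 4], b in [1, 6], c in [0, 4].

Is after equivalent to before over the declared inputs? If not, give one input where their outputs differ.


There is a counterexample at a=-3, b=1, c=1: 12 on one side, 11 on the other.
before: acc=10, then tmp=-1, then (min(abs(3), max(a, 4)) == max(a, c)) is false, then tmp=2, then res=0, then (i=0), then res=2, then (j=0), then res=2, then (i=1), then res=4, then (j=0), then res=4, then (i=2), then res=6, then (j=0), then res=6, then (i=3), then res=8, then (j=0), then res=8, then (i=4), then res=10, then (j=0), then res=10, then (i=5), then res=12, then (j=0), then res=12, then val=1, then (i=-1), then val=1, then (i=0), then val=1, then val=2, then returns 12
after: acc=10, then tmp=-1, then (min(abs(3), max(a, 4)) == max(a, c)) is false, then tmp=2, then res=0, then (i=0), then res=2, then (j=0), then res=2, then (i=1), then res=4, then (j=0), then res=4, then (i=2), then res=6, then (j=0), then res=6, then (i=3), then res=8, then (j=0), then res=8, then (i=4), then res=10, then (j=0), then res=10, then (i=5), then res=12, then (j=0), then res=12, then val=1, then (i=-1), then val=1, then (i=0), then val=1, then val=1, then returns 11
verdict: not equivalent; witness: a=-3, b=1, c=1


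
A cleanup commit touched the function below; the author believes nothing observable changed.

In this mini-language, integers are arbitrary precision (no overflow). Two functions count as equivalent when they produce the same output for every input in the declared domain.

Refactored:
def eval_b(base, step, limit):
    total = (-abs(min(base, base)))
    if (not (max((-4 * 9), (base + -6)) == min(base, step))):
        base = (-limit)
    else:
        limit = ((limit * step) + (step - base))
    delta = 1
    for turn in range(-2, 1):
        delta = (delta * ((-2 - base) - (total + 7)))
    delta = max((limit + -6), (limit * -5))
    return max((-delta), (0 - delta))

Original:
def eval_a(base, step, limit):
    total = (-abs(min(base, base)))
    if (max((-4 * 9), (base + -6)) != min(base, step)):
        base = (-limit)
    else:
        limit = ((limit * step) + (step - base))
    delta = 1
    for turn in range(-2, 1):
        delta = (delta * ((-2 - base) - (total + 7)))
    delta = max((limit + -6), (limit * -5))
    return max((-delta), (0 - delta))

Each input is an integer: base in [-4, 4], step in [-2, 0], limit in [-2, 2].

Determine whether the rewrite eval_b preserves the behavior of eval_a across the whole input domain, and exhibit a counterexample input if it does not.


Behavior is preserved: although comparison usage differs, plus boolean connective usage differs, the outputs never diverge.
Spot check at base=1, step=-2, limit=0 — eval_a: total=-1, then (max((-4 * 9), (base + -6)) != min(base, step)) is true, then base=0, then delta=1, then (turn=-2), then delta=-8, then (turn=-1), then delta=64, then (turn=0), then delta=-512, then delta=0, then returns 0. eval_b: total=-1, then (not (max((-4 * 9), (base + -6)) == min(base, step))) is true, then base=0, then delta=1, then (turn=-2), then delta=-8, then (turn=-1), then delta=64, then (turn=0), then delta=-512, then delta=0, then returns 0. Both give 0.
An exhaustive pass over the 135 declared inputs shows identical outputs.
verdict: equivalent


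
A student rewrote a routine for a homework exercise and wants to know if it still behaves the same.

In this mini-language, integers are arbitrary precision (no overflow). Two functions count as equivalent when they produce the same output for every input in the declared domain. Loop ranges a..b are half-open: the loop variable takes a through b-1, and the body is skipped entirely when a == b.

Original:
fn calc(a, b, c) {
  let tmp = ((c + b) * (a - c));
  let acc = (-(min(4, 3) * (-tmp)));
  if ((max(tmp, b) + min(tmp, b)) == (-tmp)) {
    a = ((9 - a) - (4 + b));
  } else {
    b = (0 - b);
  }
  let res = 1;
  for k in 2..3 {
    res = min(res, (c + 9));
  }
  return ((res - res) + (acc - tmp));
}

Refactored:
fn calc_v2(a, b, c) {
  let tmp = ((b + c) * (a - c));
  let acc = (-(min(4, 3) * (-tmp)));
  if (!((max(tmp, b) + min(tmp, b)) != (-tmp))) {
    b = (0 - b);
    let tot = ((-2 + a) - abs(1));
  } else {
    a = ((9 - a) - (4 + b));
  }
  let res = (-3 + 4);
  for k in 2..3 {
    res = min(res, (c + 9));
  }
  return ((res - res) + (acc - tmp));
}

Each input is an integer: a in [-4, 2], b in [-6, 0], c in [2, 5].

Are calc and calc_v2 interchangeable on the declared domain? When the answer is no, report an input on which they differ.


Equivalent. Although `((max(tmp, b) + min(tmp, b)) == (-tmp))` became `((max(tmp, b) + min(tmp, b)) != (-tmp))`, no input in the stated domain can expose it.
An exhaustive pass over the 196 declared inputs shows identical outputs.
Spot check at a=-2, b=-3, c=4 — calc: tmp=-6, then acc=-18, then ((max(tmp, b) + min(tmp, b)) == (-tmp)) is false, then b=3, then res=1, then (k=2), then res=1, then returns -12. calc_v2: tmp=-6, then acc=-18, then (!((max(tmp, b) + min(tmp, b)) != (-tmp))) is false, then a=10, then res=1, then (k=2), then res=1, then returns -12. Both give -12.
verdict: equivalent


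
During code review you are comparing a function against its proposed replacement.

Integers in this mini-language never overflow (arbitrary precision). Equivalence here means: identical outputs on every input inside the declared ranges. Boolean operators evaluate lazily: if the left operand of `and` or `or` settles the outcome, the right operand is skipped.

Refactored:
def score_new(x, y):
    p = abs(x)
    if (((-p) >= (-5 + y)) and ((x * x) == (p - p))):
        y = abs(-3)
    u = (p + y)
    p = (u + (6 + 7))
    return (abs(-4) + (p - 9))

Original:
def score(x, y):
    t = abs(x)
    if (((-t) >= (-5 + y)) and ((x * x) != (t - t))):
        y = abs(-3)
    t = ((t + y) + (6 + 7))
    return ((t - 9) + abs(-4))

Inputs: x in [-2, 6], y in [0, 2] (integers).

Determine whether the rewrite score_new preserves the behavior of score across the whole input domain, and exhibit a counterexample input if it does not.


These are not equivalent — on x=-2, y=0 the outputs split (13 vs 10).
score: t = 2; (((-t) >= (-5 + y)) and ((x * x) != (t - t))) -> true; y = 3; t = 18; return 13
score_new: p = 2; (((-p) >= (-5 + y)) and ((x * x) == (p - p))) -> false; u = 2; p = 15; return 10
verdict: not equivalent; witness: x=-2, y=0


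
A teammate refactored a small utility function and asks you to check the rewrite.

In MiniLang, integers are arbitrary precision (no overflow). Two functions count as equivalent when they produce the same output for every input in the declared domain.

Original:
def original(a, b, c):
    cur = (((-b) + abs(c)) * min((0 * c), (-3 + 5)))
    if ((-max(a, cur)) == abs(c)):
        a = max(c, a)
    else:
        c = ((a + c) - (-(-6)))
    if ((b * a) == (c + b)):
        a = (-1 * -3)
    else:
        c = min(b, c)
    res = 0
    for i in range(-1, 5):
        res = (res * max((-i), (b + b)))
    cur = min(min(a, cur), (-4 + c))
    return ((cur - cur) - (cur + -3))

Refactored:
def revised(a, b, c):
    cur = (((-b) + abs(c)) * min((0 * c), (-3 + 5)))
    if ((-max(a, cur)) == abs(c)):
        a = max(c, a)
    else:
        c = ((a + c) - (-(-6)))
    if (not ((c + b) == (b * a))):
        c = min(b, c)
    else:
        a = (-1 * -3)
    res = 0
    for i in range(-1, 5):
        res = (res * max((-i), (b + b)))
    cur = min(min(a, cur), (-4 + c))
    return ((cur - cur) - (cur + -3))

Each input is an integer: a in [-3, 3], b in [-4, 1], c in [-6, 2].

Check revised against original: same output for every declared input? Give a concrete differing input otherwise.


Equivalent — the differences include boolean connective usage differs, yet no declared input distinguishes the two.
As a probe, take a=-2, b=-2, c=-5: original runs cur := 0 | ((-max(a, cur)) == abs(c)): false | c := -13 | ((b * a) == (c + b)): false | c := -13 | res := 0 | iter i=-1: | res := 0 | iter i=0: | res := 0 | iter i=1: | res := 0 | iter i=2: | res := 0 | iter i=3: | res := 0 | iter i=4: | res := 0 | cur := -17 | result 20; revised runs cur := 0 | ((-max(a, cur)) == abs(c)): false | c := -13 | (not ((c + b) == (b * a))): true | c := -13 | res := 0 | iter i=-1: | res := 0 | iter i=0: | res := 0 | iter i=1: | res := 0 | iter i=2: | res := 0 | iter i=3: | res := 0 | iter i=4: | res := 0 | cur := -17 | result 20; both end at 20.
Every one of the 378 inputs gives matching results.
verdict: equivalent


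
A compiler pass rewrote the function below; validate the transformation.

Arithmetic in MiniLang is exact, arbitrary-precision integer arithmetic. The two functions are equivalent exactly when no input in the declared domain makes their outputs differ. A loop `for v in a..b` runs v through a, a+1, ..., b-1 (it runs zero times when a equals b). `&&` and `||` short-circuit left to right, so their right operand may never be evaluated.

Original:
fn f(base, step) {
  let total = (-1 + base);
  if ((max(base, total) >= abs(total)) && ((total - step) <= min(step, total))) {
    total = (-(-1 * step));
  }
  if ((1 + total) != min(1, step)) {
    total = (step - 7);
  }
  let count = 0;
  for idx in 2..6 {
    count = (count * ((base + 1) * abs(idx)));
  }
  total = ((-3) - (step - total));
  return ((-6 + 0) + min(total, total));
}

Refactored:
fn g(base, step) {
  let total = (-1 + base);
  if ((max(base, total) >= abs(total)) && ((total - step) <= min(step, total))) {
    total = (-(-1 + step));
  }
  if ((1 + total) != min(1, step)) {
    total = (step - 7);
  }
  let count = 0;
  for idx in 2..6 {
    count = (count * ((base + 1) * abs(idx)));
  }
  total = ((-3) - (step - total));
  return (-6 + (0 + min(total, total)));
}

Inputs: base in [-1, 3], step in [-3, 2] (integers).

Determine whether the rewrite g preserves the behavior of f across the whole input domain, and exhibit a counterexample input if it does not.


Not equivalent: base=1, step=1 separates them (-16 vs -10).
f: total = 0; ((max(base, total) >= abs(total)) && ((total - step) <= min(step, total))) -> true; total = 1; ((1 + total) != min(1, step)) -> true; total = -6; count = 0; [idx=2]; count = 0; [idx=3]; count = 0; [idx=4]; count = 0; [idx=5]; count = 0; total = -10; return -16
g: total = 0; ((max(base, total) >= abs(total)) && ((total - step) <= min(step, total))) -> true; total = 0; ((1 + total) != min(1, step)) -> false; count = 0; [idx=2]; count = 0; [idx=3]; count = 0; [idx=4]; count = 0; [idx=5]; count = 0; total = -4; return -10
verdict: not equivalent; witness: base=1, step=1


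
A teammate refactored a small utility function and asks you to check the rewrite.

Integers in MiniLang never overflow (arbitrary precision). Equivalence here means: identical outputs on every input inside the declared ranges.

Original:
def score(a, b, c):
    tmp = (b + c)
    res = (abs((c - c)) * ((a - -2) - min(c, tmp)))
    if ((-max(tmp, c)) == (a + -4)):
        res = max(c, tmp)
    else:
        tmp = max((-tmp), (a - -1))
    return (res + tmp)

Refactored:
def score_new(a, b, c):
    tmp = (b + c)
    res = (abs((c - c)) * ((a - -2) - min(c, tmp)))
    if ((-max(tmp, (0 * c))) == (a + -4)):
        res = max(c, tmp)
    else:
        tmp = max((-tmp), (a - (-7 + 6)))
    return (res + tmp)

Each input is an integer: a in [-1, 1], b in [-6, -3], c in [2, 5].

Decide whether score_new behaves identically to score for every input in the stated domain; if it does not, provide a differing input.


There is a counterexample at a=-1, b=-6, c=5: 4 on one side, 1 on the other.
score: tmp := -1 | res := 0 | ((-max(tmp, c)) == (a + -4)): true | res := 5 | result 4
score_new: tmp := -1 | res := 0 | ((-max(tmp, (0 * c))) == (a + -4)): false | tmp := 1 | result 1
verdict: not equivalent; witness: a=-1, b=-6, c=5


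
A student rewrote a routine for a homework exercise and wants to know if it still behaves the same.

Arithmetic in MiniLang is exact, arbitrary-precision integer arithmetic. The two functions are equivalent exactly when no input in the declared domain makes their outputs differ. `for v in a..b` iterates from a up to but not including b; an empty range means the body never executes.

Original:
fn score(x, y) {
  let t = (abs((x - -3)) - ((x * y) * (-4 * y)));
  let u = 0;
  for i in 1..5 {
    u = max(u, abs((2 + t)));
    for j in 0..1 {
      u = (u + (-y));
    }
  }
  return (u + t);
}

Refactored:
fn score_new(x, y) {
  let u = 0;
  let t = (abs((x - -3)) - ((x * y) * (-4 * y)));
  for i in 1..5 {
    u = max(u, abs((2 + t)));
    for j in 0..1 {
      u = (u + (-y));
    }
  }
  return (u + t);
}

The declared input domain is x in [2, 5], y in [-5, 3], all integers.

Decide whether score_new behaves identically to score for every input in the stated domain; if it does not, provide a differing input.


This is a faithful refactor — same computation, different form, but the computed results match everywhere.
Spot check at x=2, y=-3 — score: t = 77; u = 0; [i=1]; u = 79; [j=0]; u = 82; [i=2]; u = 82; [j=0]; u = 85; [i=3]; u = 85; [j=0]; u = 88; [i=4]; u = 88; [j=0]; u = 91; return 168. score_new: u = 0; t = 77; [i=1]; u = 79; [j=0]; u = 82; [i=2]; u = 82; [j=0]; u = 85; [i=3]; u = 85; [j=0]; u = 88; [i=4]; u = 88; [j=0]; u = 91; return 168. Both give 168.
Sweeping the whole domain (36 inputs) finds no disagreement.
verdict: equivalent


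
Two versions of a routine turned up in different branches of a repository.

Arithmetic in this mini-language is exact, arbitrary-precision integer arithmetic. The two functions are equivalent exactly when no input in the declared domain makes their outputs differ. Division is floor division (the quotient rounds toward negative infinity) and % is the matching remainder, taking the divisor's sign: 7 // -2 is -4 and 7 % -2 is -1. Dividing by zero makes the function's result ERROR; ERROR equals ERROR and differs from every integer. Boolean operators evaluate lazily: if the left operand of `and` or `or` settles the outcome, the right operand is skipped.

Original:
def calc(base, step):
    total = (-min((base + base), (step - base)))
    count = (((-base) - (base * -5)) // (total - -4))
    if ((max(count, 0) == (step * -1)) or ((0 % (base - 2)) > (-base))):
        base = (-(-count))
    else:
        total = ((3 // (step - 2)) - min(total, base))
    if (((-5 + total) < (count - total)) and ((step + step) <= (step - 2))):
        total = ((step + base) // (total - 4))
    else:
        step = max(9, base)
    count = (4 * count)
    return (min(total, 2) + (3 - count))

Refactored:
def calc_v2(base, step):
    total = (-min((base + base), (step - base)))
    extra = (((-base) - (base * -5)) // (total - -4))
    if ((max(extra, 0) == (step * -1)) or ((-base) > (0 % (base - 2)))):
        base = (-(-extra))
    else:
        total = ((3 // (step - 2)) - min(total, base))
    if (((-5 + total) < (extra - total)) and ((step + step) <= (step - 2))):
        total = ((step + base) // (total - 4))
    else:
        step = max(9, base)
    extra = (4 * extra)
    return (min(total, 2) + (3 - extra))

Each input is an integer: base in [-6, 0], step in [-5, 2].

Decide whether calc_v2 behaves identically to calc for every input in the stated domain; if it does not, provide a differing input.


On input base=-6, step=2, calc returns ERROR while calc_v2 returns 13.
verdict: not equivalent; witness: base=-6, step=2


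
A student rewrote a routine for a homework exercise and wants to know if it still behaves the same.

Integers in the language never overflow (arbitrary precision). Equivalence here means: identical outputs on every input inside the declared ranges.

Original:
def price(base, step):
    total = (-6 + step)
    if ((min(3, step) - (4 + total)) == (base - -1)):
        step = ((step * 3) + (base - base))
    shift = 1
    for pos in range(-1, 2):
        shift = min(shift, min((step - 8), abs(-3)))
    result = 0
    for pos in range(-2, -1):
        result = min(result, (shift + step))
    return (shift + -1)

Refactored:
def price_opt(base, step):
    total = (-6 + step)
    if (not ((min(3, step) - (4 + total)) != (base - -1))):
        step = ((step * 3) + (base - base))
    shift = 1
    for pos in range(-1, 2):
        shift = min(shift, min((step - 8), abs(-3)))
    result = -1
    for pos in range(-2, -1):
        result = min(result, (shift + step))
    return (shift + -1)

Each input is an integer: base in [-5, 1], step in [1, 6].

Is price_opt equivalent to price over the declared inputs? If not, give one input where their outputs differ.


Equivalent. The edit looks behavioral (`0` became `-1`), but over these ranges it never changes the outcome.
Across all 42 domain points the two functions coincide.
One worked example (base=1, step=4) — price: total = -2; ((min(3, step) - (4 + total)) == (base - -1)) -> false; shift = 1; [pos=-1]; shift = -4; [pos=0]; shift = -4; [pos=1]; shift = -4; result = 0; [pos=-2]; result = 0; return -5; price_opt: total = -2; (not ((min(3, step) - (4 + total)) != (base - -1))) -> false; shift = 1; [pos=-1]; shift = -4; [pos=0]; shift = -4; [pos=1]; shift = -4; result = -1; [pos=-2]; result = -1; return -5; agreement on -5.
verdict: equivalent


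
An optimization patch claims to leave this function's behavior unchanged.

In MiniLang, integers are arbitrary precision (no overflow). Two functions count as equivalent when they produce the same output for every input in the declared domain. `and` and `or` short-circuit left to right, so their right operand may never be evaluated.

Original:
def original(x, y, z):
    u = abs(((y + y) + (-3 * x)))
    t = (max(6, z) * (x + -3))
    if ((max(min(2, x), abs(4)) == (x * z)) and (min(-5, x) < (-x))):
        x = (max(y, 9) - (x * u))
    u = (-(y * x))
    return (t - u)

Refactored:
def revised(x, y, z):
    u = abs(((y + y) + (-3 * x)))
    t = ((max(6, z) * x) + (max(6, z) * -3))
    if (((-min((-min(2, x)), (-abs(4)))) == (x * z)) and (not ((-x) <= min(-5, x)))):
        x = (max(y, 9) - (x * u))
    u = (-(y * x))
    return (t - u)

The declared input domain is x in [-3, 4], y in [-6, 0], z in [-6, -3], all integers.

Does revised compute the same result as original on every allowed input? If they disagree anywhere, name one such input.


This is a faithful refactor — constant usage differs; and comparison usage differs; and arithmetic usage differs; and min/max/abs usage differs; and boolean connective usage differs, but the computed results match everywhere.
As a probe, take x=-2, y=-4, z=-4: original runs u = 2; t = -30; ((max(min(2, x), abs(4)) == (x * z)) and (min(-5, x) < (-x))) -> false; u = -8; return -22; revised runs u = 2; t = -30; (((-min((-min(2, x)), (-abs(4)))) == (x * z)) and (not ((-x) <= min(-5, x)))) -> false; u = -8; return -22; both end at -22.
Sweeping the whole domain (224 inputs) finds no disagreement.
verdict: equivalent


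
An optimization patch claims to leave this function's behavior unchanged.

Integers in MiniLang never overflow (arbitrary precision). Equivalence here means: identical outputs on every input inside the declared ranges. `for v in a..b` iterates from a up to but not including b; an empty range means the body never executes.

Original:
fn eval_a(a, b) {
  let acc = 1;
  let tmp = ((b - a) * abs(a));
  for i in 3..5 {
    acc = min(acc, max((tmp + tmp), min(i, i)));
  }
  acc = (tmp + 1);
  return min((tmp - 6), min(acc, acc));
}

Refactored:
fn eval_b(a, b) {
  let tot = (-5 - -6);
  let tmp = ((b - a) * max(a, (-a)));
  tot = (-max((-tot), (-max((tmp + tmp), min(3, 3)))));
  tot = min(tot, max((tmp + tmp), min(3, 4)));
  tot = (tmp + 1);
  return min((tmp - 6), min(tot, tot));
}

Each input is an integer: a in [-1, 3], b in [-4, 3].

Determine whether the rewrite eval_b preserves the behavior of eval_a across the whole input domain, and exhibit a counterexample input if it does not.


Equivalent. The suspicious-looking change has no observable effect anywhere in the declared ranges.
Every one of the 40 inputs gives matching results.
Tracing a=-1, b=-2: eval_a: acc = 1; tmp = -1; [i=3]; acc = 1; [i=4]; acc = 1; acc = 0; return -7 | eval_b: tot = 1; tmp = -1; tot = 1; tot = 1; tot = 0; return -7 — matching result -7.
verdict: equivalent


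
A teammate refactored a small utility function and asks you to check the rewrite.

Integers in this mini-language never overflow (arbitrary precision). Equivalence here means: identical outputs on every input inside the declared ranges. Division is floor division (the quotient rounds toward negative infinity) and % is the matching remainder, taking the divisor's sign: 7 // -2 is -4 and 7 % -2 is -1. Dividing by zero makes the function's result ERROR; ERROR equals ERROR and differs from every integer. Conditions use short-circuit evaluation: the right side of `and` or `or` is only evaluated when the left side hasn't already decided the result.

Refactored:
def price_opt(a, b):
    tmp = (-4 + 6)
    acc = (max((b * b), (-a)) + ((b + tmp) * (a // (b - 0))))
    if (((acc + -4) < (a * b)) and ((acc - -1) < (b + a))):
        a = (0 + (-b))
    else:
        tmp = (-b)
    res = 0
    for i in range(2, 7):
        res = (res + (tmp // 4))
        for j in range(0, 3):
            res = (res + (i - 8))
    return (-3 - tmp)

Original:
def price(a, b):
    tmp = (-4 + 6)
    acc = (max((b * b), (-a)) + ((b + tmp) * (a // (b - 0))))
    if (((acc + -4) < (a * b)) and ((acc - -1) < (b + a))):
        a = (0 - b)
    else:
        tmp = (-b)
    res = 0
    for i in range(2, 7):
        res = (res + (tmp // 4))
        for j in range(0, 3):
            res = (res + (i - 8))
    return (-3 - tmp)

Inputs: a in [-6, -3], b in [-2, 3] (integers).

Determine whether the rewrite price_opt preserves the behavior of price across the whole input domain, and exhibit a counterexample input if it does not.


Behavior is preserved: although arithmetic usage differs, the outputs never diverge.
Tracing a=-4, b=3: price: tmp := 2 | acc := -1 | (((acc + -4) < (a * b)) and ((acc - -1) < (b + a))): false | tmp := -3 | res := 0 | iter i=2: | res := -1 | iter j=0: | res := -7 | iter j=1: | res := -13 | iter j=2: | res := -19 | iter i=3: | res := -20 | iter j=0: | res := -25 | iter j=1: | res := -30 | iter j=2: | res := -35 | iter i=4: | res := -36 | iter j=0: | res := -40 | iter j=1: | res := -44 | iter j=2: | res := -48 | iter i=5: | res := -49 | iter j=0: | res := -52 | iter j=1: | res := -55 | iter j=2: | res := -58 | iter i=6: | res := -59 | iter j=0: | res := -61 | iter j=1: | res := -63 | iter j=2: | res := -65 | result 0 | price_opt: tmp := 2 | acc := -1 | (((acc + -4) < (a * b)) and ((acc - -1) < (b + a))): false | tmp := -3 | res := 0 | iter i=2: | res := -1 | iter j=0: | res := -7 | iter j=1: | res := -13 | iter j=2: | res := -19 | iter i=3: | res := -20 | iter j=0: | res := -25 | iter j=1: | res := -30 | iter j=2: | res := -35 | iter i=4: | res := -36 | iter j=0: | res := -40 | iter j=1: | res := -44 | iter j=2: | res := -48 | iter i=5: | res := -49 | iter j=0: | res := -52 | iter j=1: | res := -55 | iter j=2: | res := -58 | iter i=6: | res := -59 | iter j=0: | res := -61 | iter j=1: | res := -63 | iter j=2: | res := -65 | result 0 — matching result 0.
Across all 24 domain points the two functions coincide.
verdict: equivalent


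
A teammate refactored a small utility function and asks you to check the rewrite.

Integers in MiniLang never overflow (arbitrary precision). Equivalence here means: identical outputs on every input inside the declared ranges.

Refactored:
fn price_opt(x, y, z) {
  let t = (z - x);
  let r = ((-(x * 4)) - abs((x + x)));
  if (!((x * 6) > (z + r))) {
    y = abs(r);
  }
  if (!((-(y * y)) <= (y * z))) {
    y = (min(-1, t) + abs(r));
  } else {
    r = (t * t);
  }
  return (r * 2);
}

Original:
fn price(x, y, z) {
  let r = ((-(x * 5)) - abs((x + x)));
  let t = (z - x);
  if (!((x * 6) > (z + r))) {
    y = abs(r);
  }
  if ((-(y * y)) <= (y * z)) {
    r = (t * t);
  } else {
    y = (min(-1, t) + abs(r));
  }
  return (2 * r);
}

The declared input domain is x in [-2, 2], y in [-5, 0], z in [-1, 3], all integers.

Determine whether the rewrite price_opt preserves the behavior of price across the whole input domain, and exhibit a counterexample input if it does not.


Take x=1, y=-2, z=3.
price: r = -7; t = 2; (!((x * 6) > (z + r))) -> false; ((-(y * y)) <= (y * z)) -> false; y = 6; return -14
price_opt: t = 2; r = -6; (!((x * 6) > (z + r))) -> false; (!((-(y * y)) <= (y * z))) -> true; y = 5; return -12
-14 vs -12 — the two versions disagree here.
verdict: not equivalent; witness: x=1, y=-2, z=3


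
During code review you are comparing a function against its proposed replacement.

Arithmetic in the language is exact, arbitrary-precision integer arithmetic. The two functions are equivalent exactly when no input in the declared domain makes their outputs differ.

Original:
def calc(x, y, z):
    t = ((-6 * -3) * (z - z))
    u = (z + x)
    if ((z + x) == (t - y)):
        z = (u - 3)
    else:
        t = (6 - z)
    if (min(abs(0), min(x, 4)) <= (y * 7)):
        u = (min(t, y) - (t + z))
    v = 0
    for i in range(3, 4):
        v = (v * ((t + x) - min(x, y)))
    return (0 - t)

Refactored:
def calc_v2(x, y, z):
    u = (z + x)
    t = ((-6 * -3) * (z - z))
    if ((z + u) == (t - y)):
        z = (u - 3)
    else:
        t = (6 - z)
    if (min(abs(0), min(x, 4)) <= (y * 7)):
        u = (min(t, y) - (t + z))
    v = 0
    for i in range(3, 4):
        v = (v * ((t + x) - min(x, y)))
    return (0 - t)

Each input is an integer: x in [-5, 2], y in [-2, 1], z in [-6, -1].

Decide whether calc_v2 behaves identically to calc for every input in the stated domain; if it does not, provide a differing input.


Not equivalent: x=0, y=1, z=-1 separates them (0 vs -7).
calc: t=0, then u=-1, then ((z + x) == (t - y)) is true, then z=-4, then (min(abs(0), min(x, 4)) <= (y * 7)) is true, then u=4, then v=0, then (i=3), then v=0, then returns 0
calc_v2: u=-1, then t=0, then ((z + u) == (t - y)) is false, then t=7, then (min(abs(0), min(x, 4)) <= (y * 7)) is true, then u=-5, then v=0, then (i=3), then v=0, then returns -7
verdict: not equivalent; witness: x=0, y=1, z=-1


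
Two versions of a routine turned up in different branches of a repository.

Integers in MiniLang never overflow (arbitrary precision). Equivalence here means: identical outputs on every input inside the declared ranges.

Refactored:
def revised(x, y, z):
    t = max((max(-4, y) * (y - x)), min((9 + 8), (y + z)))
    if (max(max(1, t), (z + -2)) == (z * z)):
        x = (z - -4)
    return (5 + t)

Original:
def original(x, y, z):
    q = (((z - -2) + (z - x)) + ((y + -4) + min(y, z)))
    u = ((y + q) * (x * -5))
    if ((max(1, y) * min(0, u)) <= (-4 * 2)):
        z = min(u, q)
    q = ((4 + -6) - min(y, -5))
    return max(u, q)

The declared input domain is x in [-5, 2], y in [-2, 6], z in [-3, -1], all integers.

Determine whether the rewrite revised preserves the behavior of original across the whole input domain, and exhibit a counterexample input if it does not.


Not equivalent: x=-5, y=-2, z=-3 separates them (3 vs 0).
original: q := -8 | u := -250 | ((max(1, y) * min(0, u)) <= (-4 * 2)): true | z := -250 | q := 3 | result 3
revised: t := -5 | (max(max(1, t), (z + -2)) == (z * z)): false | result 0
verdict: not equivalent; witness: x=-5, y=-2, z=-3
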